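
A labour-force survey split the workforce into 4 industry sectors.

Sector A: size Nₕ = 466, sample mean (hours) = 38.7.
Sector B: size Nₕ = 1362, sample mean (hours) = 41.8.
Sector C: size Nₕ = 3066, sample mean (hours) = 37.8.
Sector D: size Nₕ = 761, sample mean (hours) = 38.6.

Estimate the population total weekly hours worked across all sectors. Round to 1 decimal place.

220235.2

A: 466·38.7 = 18034.2
B: 1362·41.8 = 56931.6
C: 3066·37.8 = 115894.8
D: 761·38.6 = 29374.6
τ̂ = Σ Nₕx̄ₕ = 220235.2.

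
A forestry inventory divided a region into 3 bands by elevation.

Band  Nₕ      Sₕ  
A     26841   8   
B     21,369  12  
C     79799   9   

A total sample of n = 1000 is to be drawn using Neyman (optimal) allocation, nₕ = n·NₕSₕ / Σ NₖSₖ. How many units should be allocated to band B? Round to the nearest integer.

216

Σ NₕSₕ = 26841·8 + 21369·12 + 79799·9 = 1189347.
Share for B: 256428/1189347 = 0.21560.
n_B = 1000 × 0.21560 = 215.604... → 216.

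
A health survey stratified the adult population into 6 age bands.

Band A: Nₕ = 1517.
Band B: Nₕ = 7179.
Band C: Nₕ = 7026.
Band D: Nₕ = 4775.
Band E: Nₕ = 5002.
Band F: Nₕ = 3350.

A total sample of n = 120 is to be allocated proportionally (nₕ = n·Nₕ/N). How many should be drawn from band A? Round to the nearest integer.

N = 1517 + 7179 + 7026 + 4775 + 5002 + 3350 = 28849.
n_A = 120·1517/28849 = 6.310... → 6.

6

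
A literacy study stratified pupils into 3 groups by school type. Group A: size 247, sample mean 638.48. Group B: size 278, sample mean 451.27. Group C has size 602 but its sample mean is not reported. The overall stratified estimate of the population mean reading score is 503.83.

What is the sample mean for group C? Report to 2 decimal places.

472.86

N = 247 + 278 + 602 = 1127.
Overall total = μ·N = 503.83·1127 = 567816.41.
Subtract the known strata: 247·638.48 + 278·451.27 = 283157.62.
Remaining total for group C: 567816.41 − 283157.62 = 284658.79.
Divide by its size: 284658.79 / 602 = 472.8551... → 472.86.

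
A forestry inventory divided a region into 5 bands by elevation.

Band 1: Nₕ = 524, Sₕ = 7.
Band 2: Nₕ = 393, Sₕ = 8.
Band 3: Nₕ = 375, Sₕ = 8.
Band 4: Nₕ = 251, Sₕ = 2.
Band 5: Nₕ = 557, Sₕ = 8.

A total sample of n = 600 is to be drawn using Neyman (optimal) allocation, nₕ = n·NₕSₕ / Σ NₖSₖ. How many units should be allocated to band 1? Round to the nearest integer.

Σ NₕSₕ = 524·7 + 393·8 + 375·8 + 251·2 + 557·8 = 14770.
Share for 1: 3668/14770 = 0.24834.
n_1 = 600 × 0.24834 = 149.005... → 149.

149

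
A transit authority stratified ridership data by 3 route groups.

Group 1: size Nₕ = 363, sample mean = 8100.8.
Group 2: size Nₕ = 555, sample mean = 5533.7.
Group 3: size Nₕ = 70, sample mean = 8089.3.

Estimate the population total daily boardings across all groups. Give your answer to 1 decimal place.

6578044.9

Population total = Σ Nₕ·x̄ₕ (each stratum's size times its mean).
363·8100.8 + 555·5533.7 + 70·8089.3 = 2940590.4 + 3071203.5 + 566251 = 6578044.9.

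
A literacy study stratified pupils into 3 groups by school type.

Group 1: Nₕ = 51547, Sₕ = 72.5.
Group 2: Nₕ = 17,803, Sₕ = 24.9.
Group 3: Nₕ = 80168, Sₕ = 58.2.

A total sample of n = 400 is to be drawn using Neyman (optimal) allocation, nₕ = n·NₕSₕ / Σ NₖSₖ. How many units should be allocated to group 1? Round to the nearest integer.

169

1: NₕSₕ = 51547·72.5 = 3737157.5
2: NₕSₕ = 17803·24.9 = 443294.7
3: NₕSₕ = 80168·58.2 = 4665777.6
Σ NₕSₕ = 8846229.8.
n_1 = 400·3737157.5/8846229.8 = 168.983... → 169.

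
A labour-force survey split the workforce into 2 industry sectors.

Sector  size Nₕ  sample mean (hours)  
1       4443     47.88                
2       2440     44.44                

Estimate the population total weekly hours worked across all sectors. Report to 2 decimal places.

321164.44

1: 4443·47.88 = 212730.84
2: 2440·44.44 = 108433.6
τ̂ = Σ Nₕx̄ₕ = 321164.44.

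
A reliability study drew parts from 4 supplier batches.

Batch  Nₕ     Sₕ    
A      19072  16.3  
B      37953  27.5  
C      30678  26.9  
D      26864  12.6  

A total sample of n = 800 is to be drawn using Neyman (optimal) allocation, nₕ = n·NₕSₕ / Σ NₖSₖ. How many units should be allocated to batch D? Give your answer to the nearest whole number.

Σ NₕSₕ = 19072·16.3 + 37953·27.5 + 30678·26.9 + 26864·12.6 = 2518305.7.
Share for D: 338486.4/2518305.7 = 0.13441.
n_D = 800 × 0.13441 = 107.528... → 108.

108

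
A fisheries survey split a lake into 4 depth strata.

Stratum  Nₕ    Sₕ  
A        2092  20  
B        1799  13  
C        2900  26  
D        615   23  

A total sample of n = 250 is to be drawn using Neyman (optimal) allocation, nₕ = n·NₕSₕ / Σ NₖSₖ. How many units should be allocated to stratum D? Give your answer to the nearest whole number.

23

A: NₕSₕ = 2092·20 = 41840
B: NₕSₕ = 1799·13 = 23387
C: NₕSₕ = 2900·26 = 75400
D: NₕSₕ = 615·23 = 14145
Σ NₕSₕ = 154772.
n_D = 250·14145/154772 = 22.848... → 23.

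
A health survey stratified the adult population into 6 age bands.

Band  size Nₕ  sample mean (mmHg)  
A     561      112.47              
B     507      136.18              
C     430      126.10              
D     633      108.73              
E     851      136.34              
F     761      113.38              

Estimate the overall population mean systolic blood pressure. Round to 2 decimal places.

122.23

x̄_st = (Σ Nₕx̄ₕ) / (Σ Nₕ) = (561·112.47 + 507·136.18 + 430·126.10 + 633·108.73 + 851·136.34 + 761·113.38) / 3743
= 457495.54 / 3743 = 122.2270... → 122.23.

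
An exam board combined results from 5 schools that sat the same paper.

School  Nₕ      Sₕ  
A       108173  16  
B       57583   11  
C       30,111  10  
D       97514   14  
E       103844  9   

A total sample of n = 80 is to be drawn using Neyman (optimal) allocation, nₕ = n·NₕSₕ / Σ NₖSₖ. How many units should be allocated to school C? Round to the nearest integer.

5

Σ NₕSₕ = 108173·16 + 57583·11 + 30111·10 + 97514·14 + 103844·9 = 4965083.
Share for C: 301110/4965083 = 0.06065.
n_C = 80 × 0.06065 = 4.852... → 5.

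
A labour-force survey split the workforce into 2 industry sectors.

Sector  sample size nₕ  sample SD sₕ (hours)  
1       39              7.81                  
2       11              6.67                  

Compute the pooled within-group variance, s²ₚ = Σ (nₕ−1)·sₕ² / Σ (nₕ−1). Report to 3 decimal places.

1: (39−1)·7.81² = 38·60.9961 = 2317.8518
2: (11−1)·6.67² = 10·44.4889 = 444.889
Numerator = 2762.7408; denominator = Σ(nₕ−1) = 48.
s²ₚ = 2762.7408/48 = 57.5571 → 57.557.

57.557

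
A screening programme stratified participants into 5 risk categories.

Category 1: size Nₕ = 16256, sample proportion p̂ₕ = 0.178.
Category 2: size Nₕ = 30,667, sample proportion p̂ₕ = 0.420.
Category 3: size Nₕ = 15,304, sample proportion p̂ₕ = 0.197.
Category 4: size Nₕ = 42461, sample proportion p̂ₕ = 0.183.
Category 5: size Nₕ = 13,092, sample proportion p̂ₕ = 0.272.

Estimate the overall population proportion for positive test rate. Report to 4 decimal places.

0.2557

Wₕ = Nₕ/N with N = 117780: 0.1380, 0.2604, 0.1299, 0.3605, 0.1112.
p̂_st = 0.1380·0.178 + 0.2604·0.420 + 0.1299·0.197 + 0.3605·0.183 + 0.1112·0.272 ≈ 0.255731... → 0.2557.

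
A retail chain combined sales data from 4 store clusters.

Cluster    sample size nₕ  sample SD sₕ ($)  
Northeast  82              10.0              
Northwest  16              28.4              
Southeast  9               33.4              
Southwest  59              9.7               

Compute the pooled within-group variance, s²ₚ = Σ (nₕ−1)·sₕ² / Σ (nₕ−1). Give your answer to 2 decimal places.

Degrees of freedom: 81 + 15 + 8 + 58 = 162.
Σ(nₕ−1)sₕ² = 81·100 + 15·806.56 + 8·1115.56 + 58·94.09 = 34580.1.
s²ₚ = 34580.1 / 162 = 213.4574... → 213.46.

213.46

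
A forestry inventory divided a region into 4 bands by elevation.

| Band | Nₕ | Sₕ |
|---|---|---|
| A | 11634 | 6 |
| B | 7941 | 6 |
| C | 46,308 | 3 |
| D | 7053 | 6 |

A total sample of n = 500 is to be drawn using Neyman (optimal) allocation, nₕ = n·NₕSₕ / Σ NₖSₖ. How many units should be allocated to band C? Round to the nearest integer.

Σ NₕSₕ = 11634·6 + 7941·6 + 46308·3 + 7053·6 = 298692.
Share for C: 138924/298692 = 0.46511.
n_C = 500 × 0.46511 = 232.554... → 233.

233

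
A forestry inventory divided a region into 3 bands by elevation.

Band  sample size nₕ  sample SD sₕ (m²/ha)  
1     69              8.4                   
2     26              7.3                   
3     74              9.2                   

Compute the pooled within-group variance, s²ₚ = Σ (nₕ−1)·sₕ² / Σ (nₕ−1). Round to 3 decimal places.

Degrees of freedom: 68 + 25 + 73 = 166.
Σ(nₕ−1)sₕ² = 68·70.56 + 25·53.29 + 73·84.64 = 12309.05.
s²ₚ = 12309.05 / 166 = 74.15090... → 74.151.

74.151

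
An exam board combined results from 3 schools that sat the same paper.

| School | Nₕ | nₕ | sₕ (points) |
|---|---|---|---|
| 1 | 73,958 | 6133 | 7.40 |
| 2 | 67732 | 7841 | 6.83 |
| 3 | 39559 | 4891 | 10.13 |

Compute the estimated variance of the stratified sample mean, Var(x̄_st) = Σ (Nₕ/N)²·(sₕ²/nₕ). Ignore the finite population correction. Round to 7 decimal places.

0.0033169

N = 181249. Term for each stratum: Wₕ²sₕ²/nₕ.
Var(x̄_st) = 0.0014866528 + 0.0008308192 + 0.0009994489 = 0.0033169209 → 0.0033169.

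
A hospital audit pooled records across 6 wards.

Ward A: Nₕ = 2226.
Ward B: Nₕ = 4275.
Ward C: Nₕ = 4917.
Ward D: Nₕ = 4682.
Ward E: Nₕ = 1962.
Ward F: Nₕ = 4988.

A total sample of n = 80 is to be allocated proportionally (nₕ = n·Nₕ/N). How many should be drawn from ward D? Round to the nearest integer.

Share of ward D = 4682/23050 = 0.20312.
Allocate 80 × 0.20312 = 16.250... → 16.

16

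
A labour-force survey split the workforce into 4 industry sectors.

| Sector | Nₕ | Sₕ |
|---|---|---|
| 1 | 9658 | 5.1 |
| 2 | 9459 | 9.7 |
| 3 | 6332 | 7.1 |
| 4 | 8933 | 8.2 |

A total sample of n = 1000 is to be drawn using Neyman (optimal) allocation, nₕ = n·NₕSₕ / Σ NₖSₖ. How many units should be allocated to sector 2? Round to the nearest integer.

1: NₕSₕ = 9658·5.1 = 49255.8
2: NₕSₕ = 9459·9.7 = 91752.3
3: NₕSₕ = 6332·7.1 = 44957.2
4: NₕSₕ = 8933·8.2 = 73250.6
Σ NₕSₕ = 259215.9.
n_2 = 1000·91752.3/259215.9 = 353.961... → 354.

354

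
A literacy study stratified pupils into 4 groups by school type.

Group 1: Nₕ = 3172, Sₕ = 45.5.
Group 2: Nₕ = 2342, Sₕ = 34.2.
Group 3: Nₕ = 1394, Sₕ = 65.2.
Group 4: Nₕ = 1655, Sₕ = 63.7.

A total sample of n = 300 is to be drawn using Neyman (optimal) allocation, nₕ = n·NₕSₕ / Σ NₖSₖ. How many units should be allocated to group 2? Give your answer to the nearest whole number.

Σ NₕSₕ = 3172·45.5 + 2342·34.2 + 1394·65.2 + 1655·63.7 = 420734.7.
Share for 2: 80096.4/420734.7 = 0.19037.
n_2 = 300 × 0.19037 = 57.112... → 57.

57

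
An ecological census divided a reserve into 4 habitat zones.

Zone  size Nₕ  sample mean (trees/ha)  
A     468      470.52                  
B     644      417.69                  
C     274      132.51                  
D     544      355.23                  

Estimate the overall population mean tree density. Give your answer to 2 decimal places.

372.41

x̄_st = (Σ Nₕx̄ₕ) / (Σ Nₕ) = (468·470.52 + 644·417.69 + 274·132.51 + 544·355.23) / 1930
= 718748.58 / 1930 = 372.4086... → 372.41.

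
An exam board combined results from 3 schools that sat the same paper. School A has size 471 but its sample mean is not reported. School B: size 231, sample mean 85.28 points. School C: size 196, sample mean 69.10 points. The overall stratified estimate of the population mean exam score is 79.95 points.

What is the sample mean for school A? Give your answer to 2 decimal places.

81.85

N = 471 + 231 + 196 = 898.
Overall total = μ·N = 79.95·898 = 71795.1.
Subtract the known strata: 231·85.28 + 196·69.10 = 33243.28.
Remaining total for school A: 71795.1 − 33243.28 = 38551.82.
Divide by its size: 38551.82 / 471 = 81.8510... → 81.85.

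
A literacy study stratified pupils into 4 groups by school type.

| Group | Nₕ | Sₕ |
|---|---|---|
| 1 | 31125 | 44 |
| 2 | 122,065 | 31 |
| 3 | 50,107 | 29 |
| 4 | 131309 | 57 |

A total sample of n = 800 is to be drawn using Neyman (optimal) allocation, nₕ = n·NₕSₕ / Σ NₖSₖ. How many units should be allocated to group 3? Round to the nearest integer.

1: NₕSₕ = 31125·44 = 1369500
2: NₕSₕ = 122065·31 = 3784015
3: NₕSₕ = 50107·29 = 1453103
4: NₕSₕ = 131309·57 = 7484613
Σ NₕSₕ = 14091231.
n_3 = 800·1453103/14091231 = 82.497... → 82.

82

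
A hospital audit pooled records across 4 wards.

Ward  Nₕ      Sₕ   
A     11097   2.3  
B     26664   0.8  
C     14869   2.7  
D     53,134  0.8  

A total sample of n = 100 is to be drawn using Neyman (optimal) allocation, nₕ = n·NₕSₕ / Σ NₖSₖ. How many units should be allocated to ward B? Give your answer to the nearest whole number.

Σ NₕSₕ = 11097·2.3 + 26664·0.8 + 14869·2.7 + 53134·0.8 = 129507.8.
Share for B: 21331.2/129507.8 = 0.16471.
n_B = 100 × 0.16471 = 16.471... → 16.

16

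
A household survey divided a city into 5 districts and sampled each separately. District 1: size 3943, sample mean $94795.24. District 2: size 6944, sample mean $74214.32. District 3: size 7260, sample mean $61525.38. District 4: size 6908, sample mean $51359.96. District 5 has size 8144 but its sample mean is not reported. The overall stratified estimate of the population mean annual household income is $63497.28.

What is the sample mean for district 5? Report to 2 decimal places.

Σ Nₕx̄ₕ = N·μ, so 8144·x̄_5 = 33199·63497.28 − (3943·94795.24 + 6944·74214.32 + 7260·61525.38 + 6908·51359.96).
= 2108046198.72 − 1690590731.88 = 417455466.84.
x̄_5 = 417455466.84 / 8144 = 51259.2666... → 51259.27.

51259.27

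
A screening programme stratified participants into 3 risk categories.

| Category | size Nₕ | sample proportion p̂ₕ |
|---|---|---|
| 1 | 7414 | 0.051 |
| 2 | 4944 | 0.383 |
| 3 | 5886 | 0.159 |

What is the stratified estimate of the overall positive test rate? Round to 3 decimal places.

Wₕ = Nₕ/N with N = 18244: 0.4064, 0.2710, 0.3226.
p̂_st = 0.4064·0.051 + 0.2710·0.383 + 0.3226·0.159 ≈ 0.17581... → 0.176.

0.176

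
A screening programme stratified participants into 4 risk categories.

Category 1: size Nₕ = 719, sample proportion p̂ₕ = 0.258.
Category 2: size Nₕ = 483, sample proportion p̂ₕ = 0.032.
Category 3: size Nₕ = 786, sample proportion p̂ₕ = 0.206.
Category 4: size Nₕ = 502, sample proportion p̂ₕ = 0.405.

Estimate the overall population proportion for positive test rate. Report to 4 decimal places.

0.2274

N = 719 + 483 + 786 + 502 = 2490.
Overall proportion = Σ (Nₕ/N)·p̂ₕ.
Σ Nₕp̂ₕ = 185.502 + 15.456 + 161.916 + 203.31 = 566.184.
566.184 / 2490 = 0.227383... → 0.2274.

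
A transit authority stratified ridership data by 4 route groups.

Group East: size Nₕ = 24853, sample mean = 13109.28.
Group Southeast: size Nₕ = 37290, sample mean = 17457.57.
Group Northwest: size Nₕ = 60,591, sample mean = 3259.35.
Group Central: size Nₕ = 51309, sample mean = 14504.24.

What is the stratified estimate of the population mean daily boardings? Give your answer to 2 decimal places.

11023.04

N = 24853 + 37290 + 60591 + 51309 = 174043.
Overall mean = Σ (Nₕ/N)·x̄ₕ — weight by population share, not a simple average.
Σ Nₕx̄ₕ = 24853·13109.28 + 37290·17457.57 + 60591·3259.35 + 51309·14504.24 = 325804935.84 + 650992785.3 + 197487275.85 + 744198050.16 = 1918483047.15.
Divide by N: 1918483047.15 / 174043 = 11023.0406... → 11023.04.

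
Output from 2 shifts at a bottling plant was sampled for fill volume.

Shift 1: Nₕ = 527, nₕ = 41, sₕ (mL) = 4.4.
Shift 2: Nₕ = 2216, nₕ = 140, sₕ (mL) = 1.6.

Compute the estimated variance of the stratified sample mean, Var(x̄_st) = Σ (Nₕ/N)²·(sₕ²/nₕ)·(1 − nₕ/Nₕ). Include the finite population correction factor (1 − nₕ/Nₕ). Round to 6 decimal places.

N = 2743. Term for each stratum: Wₕ²sₕ²/nₕ·(1−nₕ/Nₕ).
Var(x̄_st) = 0.016073734 + 0.011180402 = 0.027254136 → 0.027254.

0.027254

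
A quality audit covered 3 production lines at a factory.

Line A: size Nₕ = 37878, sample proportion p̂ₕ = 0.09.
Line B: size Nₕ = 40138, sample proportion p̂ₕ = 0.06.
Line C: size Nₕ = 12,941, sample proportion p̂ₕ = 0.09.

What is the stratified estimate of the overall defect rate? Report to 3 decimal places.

N = 37878 + 40138 + 12941 = 90957.
Overall proportion = Σ (Nₕ/N)·p̂ₕ.
Σ Nₕp̂ₕ = 3409.02 + 2408.28 + 1164.69 = 6981.99.
6981.99 / 90957 = 0.07676... → 0.077.

0.077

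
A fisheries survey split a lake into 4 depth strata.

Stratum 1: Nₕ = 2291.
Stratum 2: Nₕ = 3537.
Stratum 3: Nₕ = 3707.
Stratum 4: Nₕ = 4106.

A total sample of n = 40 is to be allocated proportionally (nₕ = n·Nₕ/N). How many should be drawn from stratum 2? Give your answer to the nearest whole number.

N = 2291 + 3537 + 3707 + 4106 = 13641.
n_2 = 40·3537/13641 = 10.372... → 10.

10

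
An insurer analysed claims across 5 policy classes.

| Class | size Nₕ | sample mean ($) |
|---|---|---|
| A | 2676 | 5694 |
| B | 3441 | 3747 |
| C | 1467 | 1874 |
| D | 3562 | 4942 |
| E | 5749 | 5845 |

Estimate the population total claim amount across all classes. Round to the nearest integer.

82086038

A: 2676·5694 = 15237144
B: 3441·3747 = 12893427
C: 1467·1874 = 2749158
D: 3562·4942 = 17603404
E: 5749·5845 = 33602905
τ̂ = Σ Nₕx̄ₕ = 82086038.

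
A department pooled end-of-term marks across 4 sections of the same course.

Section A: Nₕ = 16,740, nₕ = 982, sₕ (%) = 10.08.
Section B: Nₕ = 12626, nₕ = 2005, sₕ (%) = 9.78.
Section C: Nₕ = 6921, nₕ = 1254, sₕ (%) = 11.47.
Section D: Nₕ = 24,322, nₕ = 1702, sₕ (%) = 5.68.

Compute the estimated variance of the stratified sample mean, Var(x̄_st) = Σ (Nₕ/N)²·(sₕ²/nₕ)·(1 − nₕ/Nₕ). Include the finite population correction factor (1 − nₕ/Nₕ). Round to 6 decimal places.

N = 60609; Wₕ = Nₕ/N.
section A: (16740/60609)²·10.08²/982·(1 − 982/16740) = 0.007430053
section B: (12626/60609)²·9.78²/2005·(1 − 2005/12626) = 0.001741487
section C: (6921/60609)²·11.47²/1254·(1 − 1254/6921) = 0.001120152
section D: (24322/60609)²·5.68²/1702·(1 − 1702/24322) = 0.002838931
Sum = 0.013130623 → 0.013131.

0.013131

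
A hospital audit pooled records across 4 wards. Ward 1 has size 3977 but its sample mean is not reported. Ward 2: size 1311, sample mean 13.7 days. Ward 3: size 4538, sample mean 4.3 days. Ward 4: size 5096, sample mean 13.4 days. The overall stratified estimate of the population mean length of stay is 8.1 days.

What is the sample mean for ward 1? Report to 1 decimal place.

Σ Nₕx̄ₕ = N·μ, so 3977·x̄_1 = 14922·8.1 − (1311·13.7 + 4538·4.3 + 5096·13.4).
= 120868.2 − 105760.5 = 15107.7.
x̄_1 = 15107.7 / 3977 = 3.799... → 3.8.

3.8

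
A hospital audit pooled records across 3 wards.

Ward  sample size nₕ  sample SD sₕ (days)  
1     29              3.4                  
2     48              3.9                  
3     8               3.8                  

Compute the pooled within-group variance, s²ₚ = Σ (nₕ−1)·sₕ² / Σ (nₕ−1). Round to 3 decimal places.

1: (29−1)·3.4² = 28·11.56 = 323.68
2: (48−1)·3.9² = 47·15.21 = 714.87
3: (8−1)·3.8² = 7·14.44 = 101.08
Numerator = 1139.63; denominator = Σ(nₕ−1) = 82.
s²ₚ = 1139.63/82 = 13.89793... → 13.898.

13.898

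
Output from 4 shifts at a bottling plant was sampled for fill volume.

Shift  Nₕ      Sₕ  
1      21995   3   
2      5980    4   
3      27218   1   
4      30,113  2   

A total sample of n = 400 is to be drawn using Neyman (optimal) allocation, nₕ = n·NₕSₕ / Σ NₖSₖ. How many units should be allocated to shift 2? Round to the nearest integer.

54

1: NₕSₕ = 21995·3 = 65985
2: NₕSₕ = 5980·4 = 23920
3: NₕSₕ = 27218·1 = 27218
4: NₕSₕ = 30113·2 = 60226
Σ NₕSₕ = 177349.
n_2 = 400·23920/177349 = 53.950... → 54.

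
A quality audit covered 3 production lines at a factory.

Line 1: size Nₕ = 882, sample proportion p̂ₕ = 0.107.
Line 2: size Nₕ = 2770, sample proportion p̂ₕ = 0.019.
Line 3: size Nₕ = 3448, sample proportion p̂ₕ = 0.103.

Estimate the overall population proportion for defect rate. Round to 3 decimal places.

0.071

Wₕ = Nₕ/N with N = 7100: 0.1242, 0.3901, 0.4856.
p̂_st = 0.1242·0.107 + 0.3901·0.019 + 0.4856·0.103 ≈ 0.07073... → 0.071.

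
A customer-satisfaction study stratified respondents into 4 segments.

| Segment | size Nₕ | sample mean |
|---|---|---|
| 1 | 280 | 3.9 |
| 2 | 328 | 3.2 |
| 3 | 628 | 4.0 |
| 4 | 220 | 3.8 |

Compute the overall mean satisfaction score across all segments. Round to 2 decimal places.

3.77

N = 1456; weights Wₕ = Nₕ/N = (0.1923, 0.2253, 0.4313, 0.1511).
x̄_st = Σ Wₕ·x̄ₕ = 0.1923·3.9 + 0.2253·3.2 + 0.4313·4.0 + 0.1511·3.8 ≈ 3.7703...
→ 3.77.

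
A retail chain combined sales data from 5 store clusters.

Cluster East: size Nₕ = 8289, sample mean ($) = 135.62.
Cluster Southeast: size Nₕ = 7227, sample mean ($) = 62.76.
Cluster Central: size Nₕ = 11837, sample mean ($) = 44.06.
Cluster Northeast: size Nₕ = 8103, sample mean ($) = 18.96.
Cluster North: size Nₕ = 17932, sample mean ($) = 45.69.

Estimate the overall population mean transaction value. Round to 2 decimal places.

57.54

x̄_st = (Σ Nₕx̄ₕ) / (Σ Nₕ) = (8289·135.62 + 7227·62.76 + 11837·44.06 + 8103·18.96 + 17932·45.69) / 53388
= 3072204.88 / 53388 = 57.5449... → 57.54.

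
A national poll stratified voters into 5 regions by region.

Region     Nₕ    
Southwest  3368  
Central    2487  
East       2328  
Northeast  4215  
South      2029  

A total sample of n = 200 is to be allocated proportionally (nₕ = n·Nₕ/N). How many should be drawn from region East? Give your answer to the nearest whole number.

N = 3368 + 2487 + 2328 + 4215 + 2029 = 14427.
n_East = 200·2328/14427 = 32.273... → 32.

32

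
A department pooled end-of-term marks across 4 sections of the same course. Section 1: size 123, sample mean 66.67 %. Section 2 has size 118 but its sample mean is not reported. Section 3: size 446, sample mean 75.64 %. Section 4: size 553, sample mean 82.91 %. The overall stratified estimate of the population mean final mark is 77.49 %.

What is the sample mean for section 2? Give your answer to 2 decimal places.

70.36

Σ Nₕx̄ₕ = N·μ, so 118·x̄_2 = 1240·77.49 − (123·66.67 + 446·75.64 + 553·82.91).
= 96087.6 − 87785.08 = 8302.52.
x̄_2 = 8302.52 / 118 = 70.3603... → 70.36.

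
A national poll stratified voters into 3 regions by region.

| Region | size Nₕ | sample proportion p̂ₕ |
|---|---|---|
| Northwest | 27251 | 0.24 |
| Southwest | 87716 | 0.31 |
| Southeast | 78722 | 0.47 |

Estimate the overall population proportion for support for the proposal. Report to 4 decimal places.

0.3652

Wₕ = Nₕ/N with N = 193689: 0.1407, 0.4529, 0.4064.
p̂_st = 0.1407·0.24 + 0.4529·0.31 + 0.4064·0.47 ≈ 0.365181... → 0.3652.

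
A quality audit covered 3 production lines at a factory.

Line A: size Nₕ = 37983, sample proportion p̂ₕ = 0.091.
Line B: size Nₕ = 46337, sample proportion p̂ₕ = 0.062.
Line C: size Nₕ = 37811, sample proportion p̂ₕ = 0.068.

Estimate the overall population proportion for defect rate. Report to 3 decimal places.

0.073

Wₕ = Nₕ/N with N = 122131: 0.3110, 0.3794, 0.3096.
p̂_st = 0.3110·0.091 + 0.3794·0.062 + 0.3096·0.068 ≈ 0.07288... → 0.073.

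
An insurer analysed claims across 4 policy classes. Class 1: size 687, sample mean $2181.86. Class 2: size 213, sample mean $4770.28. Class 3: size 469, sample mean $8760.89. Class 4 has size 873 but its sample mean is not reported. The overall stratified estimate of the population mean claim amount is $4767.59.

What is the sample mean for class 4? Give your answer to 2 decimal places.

4656.44

N = 687 + 213 + 469 + 873 = 2242.
Overall total = μ·N = 4767.59·2242 = 10688936.78.
Subtract the known strata: 687·2181.86 + 213·4770.28 + 469·8760.89 = 6623864.87.
Remaining total for class 4: 10688936.78 − 6623864.87 = 4065071.91.
Divide by its size: 4065071.91 / 873 = 4656.4398... → 4656.44.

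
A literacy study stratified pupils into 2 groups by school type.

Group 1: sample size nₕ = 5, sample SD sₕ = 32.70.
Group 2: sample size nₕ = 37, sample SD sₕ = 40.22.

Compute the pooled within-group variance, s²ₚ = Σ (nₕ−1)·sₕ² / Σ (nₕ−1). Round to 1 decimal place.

1562.8

Degrees of freedom: 4 + 36 = 40.
Σ(nₕ−1)sₕ² = 4·1069.29 + 36·1617.6484 = 62512.5024.
s²ₚ = 62512.5024 / 40 = 1562.813... → 1562.8.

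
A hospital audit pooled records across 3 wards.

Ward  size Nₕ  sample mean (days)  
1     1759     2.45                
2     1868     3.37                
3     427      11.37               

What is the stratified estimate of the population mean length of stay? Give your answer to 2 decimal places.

N = 4054; weights Wₕ = Nₕ/N = (0.4339, 0.4608, 0.1053).
x̄_st = Σ Wₕ·x̄ₕ = 0.4339·2.45 + 0.4608·3.37 + 0.1053·11.37 ≈ 3.8134...
→ 3.81.

3.81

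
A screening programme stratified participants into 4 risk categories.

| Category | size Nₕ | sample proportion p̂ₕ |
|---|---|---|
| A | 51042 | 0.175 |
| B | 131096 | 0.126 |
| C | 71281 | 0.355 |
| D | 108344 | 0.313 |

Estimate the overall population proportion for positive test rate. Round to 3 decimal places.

0.234

Wₕ = Nₕ/N with N = 361763: 0.1411, 0.3624, 0.1970, 0.2995.
p̂_st = 0.1411·0.175 + 0.3624·0.126 + 0.1970·0.355 + 0.2995·0.313 ≈ 0.23404... → 0.234.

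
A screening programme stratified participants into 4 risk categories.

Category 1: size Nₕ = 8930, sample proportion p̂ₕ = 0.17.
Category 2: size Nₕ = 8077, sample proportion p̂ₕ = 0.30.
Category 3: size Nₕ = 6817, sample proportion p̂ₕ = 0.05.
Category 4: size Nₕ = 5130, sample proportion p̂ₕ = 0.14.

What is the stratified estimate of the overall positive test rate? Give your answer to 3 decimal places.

0.173

Wₕ = Nₕ/N with N = 28954: 0.3084, 0.2790, 0.2354, 0.1772.
p̂_st = 0.3084·0.17 + 0.2790·0.30 + 0.2354·0.05 + 0.1772·0.14 ≈ 0.17270... → 0.173.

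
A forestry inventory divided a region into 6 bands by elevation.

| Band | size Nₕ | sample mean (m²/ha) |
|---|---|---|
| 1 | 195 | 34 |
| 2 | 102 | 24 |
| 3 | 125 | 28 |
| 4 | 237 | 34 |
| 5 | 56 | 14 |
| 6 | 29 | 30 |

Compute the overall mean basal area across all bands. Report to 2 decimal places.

29.96

N = 744; weights Wₕ = Nₕ/N = (0.2621, 0.1371, 0.1680, 0.3185, 0.0753, 0.0390).
x̄_st = Σ Wₕ·x̄ₕ = 0.2621·34 + 0.1371·24 + 0.1680·28 + 0.3185·34 + 0.0753·14 + 0.0390·30 ≈ 29.9597...
→ 29.96.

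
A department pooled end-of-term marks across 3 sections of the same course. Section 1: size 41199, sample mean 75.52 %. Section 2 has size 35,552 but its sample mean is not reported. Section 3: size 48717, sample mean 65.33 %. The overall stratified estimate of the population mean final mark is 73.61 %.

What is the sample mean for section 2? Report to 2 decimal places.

82.74

N = 41199 + 35552 + 48717 = 125468.
Overall total = μ·N = 73.61·125468 = 9235699.48.
Subtract the known strata: 41199·75.52 + 48717·65.33 = 6294030.09.
Remaining total for section 2: 9235699.48 − 6294030.09 = 2941669.39.
Divide by its size: 2941669.39 / 35552 = 82.7427... → 82.74.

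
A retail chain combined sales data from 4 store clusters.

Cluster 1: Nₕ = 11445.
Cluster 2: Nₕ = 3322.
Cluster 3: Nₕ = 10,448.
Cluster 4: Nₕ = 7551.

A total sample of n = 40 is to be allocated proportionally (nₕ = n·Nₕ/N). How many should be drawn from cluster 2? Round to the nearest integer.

N = 11445 + 3322 + 10448 + 7551 = 32766.
n_2 = 40·3322/32766 = 4.055... → 4.

4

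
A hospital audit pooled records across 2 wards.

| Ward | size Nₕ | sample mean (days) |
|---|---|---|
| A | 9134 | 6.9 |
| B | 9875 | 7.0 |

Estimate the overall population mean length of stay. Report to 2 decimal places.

6.95

N = 19009; weights Wₕ = Nₕ/N = (0.4805, 0.5195).
x̄_st = Σ Wₕ·x̄ₕ = 0.4805·6.9 + 0.5195·7.0 ≈ 6.9519...
→ 6.95.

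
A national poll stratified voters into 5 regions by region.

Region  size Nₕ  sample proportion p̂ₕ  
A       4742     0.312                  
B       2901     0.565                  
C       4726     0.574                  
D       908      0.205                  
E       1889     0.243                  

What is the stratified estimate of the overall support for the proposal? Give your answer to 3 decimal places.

N = 4742 + 2901 + 4726 + 908 + 1889 = 15166.
Overall proportion = Σ (Nₕ/N)·p̂ₕ.
Σ Nₕp̂ₕ = 1479.504 + 1639.065 + 2712.724 + 186.14 + 459.027 = 6476.46.
6476.46 / 15166 = 0.42704... → 0.427.

0.427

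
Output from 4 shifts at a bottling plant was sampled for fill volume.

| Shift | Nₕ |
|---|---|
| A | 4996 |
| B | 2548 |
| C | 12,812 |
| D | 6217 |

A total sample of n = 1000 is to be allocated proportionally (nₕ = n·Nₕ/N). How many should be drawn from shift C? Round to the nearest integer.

482

Share of shift C = 12812/26573 = 0.48214.
Allocate 1000 × 0.48214 = 482.144... → 482.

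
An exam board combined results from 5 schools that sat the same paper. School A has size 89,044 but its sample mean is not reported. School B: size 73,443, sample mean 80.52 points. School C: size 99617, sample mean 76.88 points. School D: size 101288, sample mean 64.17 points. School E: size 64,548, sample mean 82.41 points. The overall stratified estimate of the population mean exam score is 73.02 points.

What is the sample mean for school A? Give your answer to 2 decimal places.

65.78

N = 89044 + 73443 + 99617 + 101288 + 64548 = 427940.
Overall total = μ·N = 73.02·427940 = 31248178.8.
Subtract the known strata: 73443·80.52 + 99617·76.88 + 101288·64.17 + 64548·82.41 = 25391236.96.
Remaining total for school A: 31248178.8 − 25391236.96 = 5856941.84.
Divide by its size: 5856941.84 / 89044 = 65.7758... → 65.78.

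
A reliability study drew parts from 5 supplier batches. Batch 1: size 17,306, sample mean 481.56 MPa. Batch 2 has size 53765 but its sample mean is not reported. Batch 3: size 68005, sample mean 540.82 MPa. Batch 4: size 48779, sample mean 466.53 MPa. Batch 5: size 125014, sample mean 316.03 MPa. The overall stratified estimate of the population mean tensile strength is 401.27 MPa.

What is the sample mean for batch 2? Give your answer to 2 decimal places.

N = 17306 + 53765 + 68005 + 48779 + 125014 = 312869.
Overall total = μ·N = 401.27·312869 = 125544943.63.
Subtract the known strata: 17306·481.56 + 68005·540.82 + 48779·466.53 + 125014·316.03 = 107377382.75.
Remaining total for batch 2: 125544943.63 − 107377382.75 = 18167560.88.
Divide by its size: 18167560.88 / 53765 = 337.9068... → 337.91.

337.91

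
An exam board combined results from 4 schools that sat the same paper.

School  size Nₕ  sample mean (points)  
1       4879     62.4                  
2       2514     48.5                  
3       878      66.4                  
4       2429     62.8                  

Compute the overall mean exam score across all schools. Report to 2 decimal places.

N = 4879 + 2514 + 878 + 2429 = 10700.
The stratified mean weights each stratum mean by its population share Nₕ/N.
Σ Nₕx̄ₕ = 4879·62.4 + 2514·48.5 + 878·66.4 + 2429·62.8 = 304449.6 + 121929 + 58299.2 + 152541.2 = 637219.
Divide by N: 637219 / 10700 = 59.5532... → 59.55.

59.55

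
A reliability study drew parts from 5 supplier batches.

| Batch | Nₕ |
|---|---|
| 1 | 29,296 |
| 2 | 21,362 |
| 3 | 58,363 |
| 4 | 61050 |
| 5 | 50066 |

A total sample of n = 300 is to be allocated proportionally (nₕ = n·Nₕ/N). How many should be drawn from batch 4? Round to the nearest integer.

83

Share of batch 4 = 61050/220137 = 0.27733.
Allocate 300 × 0.27733 = 83.198... → 83.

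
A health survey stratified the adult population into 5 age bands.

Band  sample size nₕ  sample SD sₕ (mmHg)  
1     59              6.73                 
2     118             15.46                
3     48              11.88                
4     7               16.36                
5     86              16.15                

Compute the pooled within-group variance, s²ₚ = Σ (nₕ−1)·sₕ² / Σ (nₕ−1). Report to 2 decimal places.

1: (59−1)·6.73² = 58·45.2929 = 2626.9882
2: (118−1)·15.46² = 117·239.0116 = 27964.3572
3: (48−1)·11.88² = 47·141.1344 = 6633.3168
4: (7−1)·16.36² = 6·267.6496 = 1605.8976
5: (86−1)·16.15² = 85·260.8225 = 22169.9125
Numerator = 61000.4723; denominator = Σ(nₕ−1) = 313.
s²ₚ = 61000.4723/313 = 194.8897... → 194.89.

194.89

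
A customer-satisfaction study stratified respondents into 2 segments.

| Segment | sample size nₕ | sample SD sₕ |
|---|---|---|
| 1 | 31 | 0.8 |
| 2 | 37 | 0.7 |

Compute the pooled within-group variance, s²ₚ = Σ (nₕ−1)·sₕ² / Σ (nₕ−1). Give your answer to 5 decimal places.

0.55818

Degrees of freedom: 30 + 36 = 66.
Σ(nₕ−1)sₕ² = 30·0.64 + 36·0.49 = 36.84.
s²ₚ = 36.84 / 66 = 0.5581818... → 0.55818.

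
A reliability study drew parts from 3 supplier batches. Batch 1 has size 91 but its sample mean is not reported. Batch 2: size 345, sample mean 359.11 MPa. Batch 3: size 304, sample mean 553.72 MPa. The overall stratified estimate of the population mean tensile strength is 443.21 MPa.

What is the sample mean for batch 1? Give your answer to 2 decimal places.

Σ Nₕx̄ₕ = N·μ, so 91·x̄_1 = 740·443.21 − (345·359.11 + 304·553.72).
= 327975.4 − 292223.83 = 35751.57.
x̄_1 = 35751.57 / 91 = 392.8744... → 392.87.

392.87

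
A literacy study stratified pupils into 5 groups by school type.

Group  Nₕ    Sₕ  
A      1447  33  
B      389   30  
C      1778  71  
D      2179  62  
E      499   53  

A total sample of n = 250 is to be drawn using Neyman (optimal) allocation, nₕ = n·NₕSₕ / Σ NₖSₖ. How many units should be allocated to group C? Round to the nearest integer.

91

A: NₕSₕ = 1447·33 = 47751
B: NₕSₕ = 389·30 = 11670
C: NₕSₕ = 1778·71 = 126238
D: NₕSₕ = 2179·62 = 135098
E: NₕSₕ = 499·53 = 26447
Σ NₕSₕ = 347204.
n_C = 250·126238/347204 = 90.896... → 91.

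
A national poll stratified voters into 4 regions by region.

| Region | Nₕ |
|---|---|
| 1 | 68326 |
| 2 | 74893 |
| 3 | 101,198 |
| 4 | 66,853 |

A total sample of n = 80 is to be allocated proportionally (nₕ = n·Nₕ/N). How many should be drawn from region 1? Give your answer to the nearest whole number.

Share of region 1 = 68326/311270 = 0.21951.
Allocate 80 × 0.21951 = 17.561... → 18.

18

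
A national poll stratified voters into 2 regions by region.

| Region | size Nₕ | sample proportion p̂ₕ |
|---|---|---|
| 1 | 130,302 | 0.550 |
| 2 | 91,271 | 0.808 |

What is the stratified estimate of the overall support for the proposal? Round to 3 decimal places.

0.656

N = 130302 + 91271 = 221573.
Overall proportion = Σ (Nₕ/N)·p̂ₕ.
Σ Nₕp̂ₕ = 71666.1 + 73746.968 = 145413.068.
145413.068 / 221573 = 0.65628... → 0.656.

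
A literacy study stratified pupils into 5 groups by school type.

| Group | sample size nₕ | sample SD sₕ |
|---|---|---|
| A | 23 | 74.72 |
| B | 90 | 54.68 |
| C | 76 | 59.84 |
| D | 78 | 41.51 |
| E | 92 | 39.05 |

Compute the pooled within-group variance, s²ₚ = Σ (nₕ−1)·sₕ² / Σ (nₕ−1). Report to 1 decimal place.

2624.1

Degrees of freedom: 22 + 89 + 75 + 77 + 91 = 354.
Σ(nₕ−1)sₕ² = 22·5583.0784 + 89·2989.9024 + 75·3580.8256 + 77·1723.0801 + 91·1524.9025 = 928934.2536.
s²ₚ = 928934.2536 / 354 = 2624.108... → 2624.1.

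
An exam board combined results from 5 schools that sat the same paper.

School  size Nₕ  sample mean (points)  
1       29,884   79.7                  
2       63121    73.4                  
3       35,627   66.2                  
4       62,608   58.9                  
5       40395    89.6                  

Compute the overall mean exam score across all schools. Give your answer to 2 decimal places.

72.01

N = 29884 + 63121 + 35627 + 62608 + 40395 = 231635.
The stratified mean weights each stratum mean by its population share Nₕ/N.
Σ Nₕx̄ₕ = 29884·79.7 + 63121·73.4 + 35627·66.2 + 62608·58.9 + 40395·89.6 = 2381754.8 + 4633081.4 + 2358507.4 + 3687611.2 + 3619392 = 16680346.8.
Divide by N: 16680346.8 / 231635 = 72.0113... → 72.01.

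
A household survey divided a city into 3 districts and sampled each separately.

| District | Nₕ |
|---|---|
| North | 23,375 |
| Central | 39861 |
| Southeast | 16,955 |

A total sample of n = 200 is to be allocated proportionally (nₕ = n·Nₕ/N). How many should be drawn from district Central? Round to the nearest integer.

99

Share of district Central = 39861/80191 = 0.49708.
Allocate 200 × 0.49708 = 99.415... → 99.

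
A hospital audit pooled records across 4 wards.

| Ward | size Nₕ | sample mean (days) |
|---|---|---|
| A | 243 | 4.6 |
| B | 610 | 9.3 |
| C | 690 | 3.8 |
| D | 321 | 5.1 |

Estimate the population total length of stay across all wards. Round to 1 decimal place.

A: 243·4.6 = 1117.8
B: 610·9.3 = 5673
C: 690·3.8 = 2622
D: 321·5.1 = 1637.1
τ̂ = Σ Nₕx̄ₕ = 11049.9.

11049.9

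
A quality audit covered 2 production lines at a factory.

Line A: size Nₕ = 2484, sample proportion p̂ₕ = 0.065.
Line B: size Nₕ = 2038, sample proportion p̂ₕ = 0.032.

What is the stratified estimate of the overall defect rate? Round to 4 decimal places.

0.0501

Wₕ = Nₕ/N with N = 4522: 0.5493, 0.4507.
p̂_st = 0.5493·0.065 + 0.4507·0.032 ≈ 0.050127... → 0.0501.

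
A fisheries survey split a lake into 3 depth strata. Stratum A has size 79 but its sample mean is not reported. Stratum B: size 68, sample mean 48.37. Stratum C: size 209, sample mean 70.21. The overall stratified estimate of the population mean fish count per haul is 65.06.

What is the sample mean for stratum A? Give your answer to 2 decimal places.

N = 79 + 68 + 209 = 356.
Overall total = μ·N = 65.06·356 = 23161.36.
Subtract the known strata: 68·48.37 + 209·70.21 = 17963.05.
Remaining total for stratum A: 23161.36 − 17963.05 = 5198.31.
Divide by its size: 5198.31 / 79 = 65.8014... → 65.80.

65.80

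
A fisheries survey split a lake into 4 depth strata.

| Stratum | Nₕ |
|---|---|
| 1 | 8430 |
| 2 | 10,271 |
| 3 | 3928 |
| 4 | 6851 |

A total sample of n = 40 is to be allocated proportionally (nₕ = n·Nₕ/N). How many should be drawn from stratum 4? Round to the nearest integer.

Share of stratum 4 = 6851/29480 = 0.23239.
Allocate 40 × 0.23239 = 9.296... → 9.

9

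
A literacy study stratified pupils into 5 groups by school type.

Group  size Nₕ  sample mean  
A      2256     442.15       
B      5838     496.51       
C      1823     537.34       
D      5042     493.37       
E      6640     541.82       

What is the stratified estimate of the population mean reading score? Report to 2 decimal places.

x̄_st = (Σ Nₕx̄ₕ) / (Σ Nₕ) = (2256·442.15 + 5838·496.51 + 1823·537.34 + 5042·493.37 + 6640·541.82) / 21599
= 10960942.94 / 21599 = 507.4746... → 507.47.

507.47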